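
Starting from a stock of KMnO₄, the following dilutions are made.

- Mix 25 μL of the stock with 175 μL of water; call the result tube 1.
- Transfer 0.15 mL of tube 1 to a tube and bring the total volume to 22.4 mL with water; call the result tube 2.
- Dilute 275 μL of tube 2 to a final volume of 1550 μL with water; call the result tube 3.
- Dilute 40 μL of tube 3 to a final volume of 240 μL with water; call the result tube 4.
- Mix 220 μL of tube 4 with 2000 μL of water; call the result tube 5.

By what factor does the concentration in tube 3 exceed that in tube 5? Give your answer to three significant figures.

60.5

Step 1: 25 μL + 175 μL = 200 μL total → factor 200/25 = 8
Step 2: 0.15 mL brought to 22.4 mL → factor 22.4/0.15 = 149.33
Step 3: 275 μL brought to 1550 μL → factor 1550/275 = 5.6364
Step 4: 40 μL brought to 240 μL → factor 240/40 = 6
Step 5: 220 μL + 2000 μL = 2220 μL total → factor 2220/220 = 10.091
Dilution factor to tube 3 = 6733.6; to tube 5 = 4.0769 × 10^5
[tube 3]/[tube 5] = (factor to tube 5)/(factor to tube 3) = 4.0769 × 10^5/6733.6 = 60.5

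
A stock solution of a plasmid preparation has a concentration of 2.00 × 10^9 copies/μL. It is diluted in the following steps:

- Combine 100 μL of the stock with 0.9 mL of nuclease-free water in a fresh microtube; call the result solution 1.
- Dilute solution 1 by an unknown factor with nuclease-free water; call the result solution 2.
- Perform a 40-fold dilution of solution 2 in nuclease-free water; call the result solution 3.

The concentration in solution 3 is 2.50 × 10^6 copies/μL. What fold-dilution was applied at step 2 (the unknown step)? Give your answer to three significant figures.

Step 1: 100 μL + 0.9 mL = 1000 μL total → factor 1000/100 = 10
Step 2: unknown factor x
Step 3: 40-fold → factor 40
Product of known-step factors = 400
Overall factor = 2.00 × 10^9 copies/μL / (2.50 × 10^6 copies/μL) = 800
x = 800 / 400 = 2.00

2.00-fold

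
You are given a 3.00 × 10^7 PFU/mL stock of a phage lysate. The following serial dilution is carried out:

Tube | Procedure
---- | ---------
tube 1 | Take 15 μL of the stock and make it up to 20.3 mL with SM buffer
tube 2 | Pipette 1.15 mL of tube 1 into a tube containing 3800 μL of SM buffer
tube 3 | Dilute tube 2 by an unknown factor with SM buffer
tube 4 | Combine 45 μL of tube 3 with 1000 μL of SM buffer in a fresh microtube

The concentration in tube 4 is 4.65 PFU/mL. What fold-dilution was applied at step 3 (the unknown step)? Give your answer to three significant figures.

47.7-fold

Step 1: 15 μL brought to 20.3 mL → factor 20300/15 = 1353.3
Step 2: 1.15 mL + 3800 μL = 4.95 mL total → factor 4.95/1.15 = 4.3043
Step 3: unknown factor x
Step 4: 45 μL + 1000 μL = 1045 μL total → factor 1045/45 = 23.222
Product of known-step factors = 1.3527 × 10^5
Overall factor = 3.00 × 10^7 PFU/mL / (4.65 PFU/mL) = 6.4516 × 10^6
x = 6.4516 × 10^6 / 1.3527 × 10^5 = 47.7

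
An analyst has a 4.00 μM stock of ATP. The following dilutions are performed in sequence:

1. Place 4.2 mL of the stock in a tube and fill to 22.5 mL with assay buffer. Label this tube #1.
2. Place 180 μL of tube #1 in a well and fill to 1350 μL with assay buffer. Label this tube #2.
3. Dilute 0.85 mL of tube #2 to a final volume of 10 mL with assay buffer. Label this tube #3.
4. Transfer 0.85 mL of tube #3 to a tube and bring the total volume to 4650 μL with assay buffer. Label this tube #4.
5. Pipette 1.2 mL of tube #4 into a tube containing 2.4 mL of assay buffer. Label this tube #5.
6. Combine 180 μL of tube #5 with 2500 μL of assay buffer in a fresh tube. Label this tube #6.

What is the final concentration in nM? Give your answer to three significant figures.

0.0346 nM

Step 1: 4.2 mL brought to 22.5 mL → factor 22.5/4.2 = 5.3571
Step 2: 180 μL brought to 1350 μL → factor 1350/180 = 7.5
Step 3: 0.85 mL brought to 10 mL → factor 10/0.85 = 11.765
Step 4: 0.85 mL brought to 4650 μL → factor 4.65/0.85 = 5.4706
Step 5: 1.2 mL + 2.4 mL = 3.6 mL total → factor 3.6/1.2 = 3
Step 6: 180 μL + 2500 μL = 2680 μL total → factor 2680/180 = 14.889
Overall dilution factor = 5.3571 × 7.5 × 11.765 × 5.4706 × 3 × 14.889 = 1.155 × 10^5
Final = 4.00 μM / 1.155 × 10^5 = 3.463 × 10^-5 μM = 0.0346 nM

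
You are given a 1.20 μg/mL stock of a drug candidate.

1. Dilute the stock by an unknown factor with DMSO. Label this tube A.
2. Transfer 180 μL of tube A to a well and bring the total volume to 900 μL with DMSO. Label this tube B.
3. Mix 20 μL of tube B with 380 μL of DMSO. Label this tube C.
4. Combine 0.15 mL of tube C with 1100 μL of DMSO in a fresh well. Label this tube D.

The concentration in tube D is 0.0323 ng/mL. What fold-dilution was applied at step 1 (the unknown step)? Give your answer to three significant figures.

44.6-fold

Step 1: unknown factor x
Step 2: 180 μL brought to 900 μL → factor 900/180 = 5
Step 3: 20 μL + 380 μL = 400 μL total → factor 400/20 = 20
Step 4: 0.15 mL + 1100 μL = 1.25 mL total → factor 1.25/0.15 = 8.3333
Product of known-step factors = 833.33
Overall factor = 1.20 μg/mL / (0.0323 ng/mL) = 37152
x = 37152 / 833.33 = 44.6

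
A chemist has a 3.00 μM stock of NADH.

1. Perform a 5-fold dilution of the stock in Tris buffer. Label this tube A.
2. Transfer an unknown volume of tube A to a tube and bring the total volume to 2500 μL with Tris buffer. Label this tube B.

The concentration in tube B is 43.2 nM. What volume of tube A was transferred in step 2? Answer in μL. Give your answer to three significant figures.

180 μL

Step 1: 5-fold → factor 5
Step 2: v brought to 2500 μL → factor = 2500 μL/v
Product of known-step factors = 5
Overall factor = 3.00 μM / (43.2 nM) = 69.444
Step-2 factor = 69.444 / 5 = 13.889
v = 2500 μL / 13.889 = 180 μL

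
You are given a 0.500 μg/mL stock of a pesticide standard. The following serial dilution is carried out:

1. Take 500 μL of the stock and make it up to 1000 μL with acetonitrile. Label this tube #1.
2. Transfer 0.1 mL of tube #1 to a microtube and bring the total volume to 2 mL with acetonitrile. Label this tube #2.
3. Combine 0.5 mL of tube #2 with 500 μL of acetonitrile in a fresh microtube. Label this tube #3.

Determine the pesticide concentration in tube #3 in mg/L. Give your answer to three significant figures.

Step 1: 500 μL brought to 1000 μL → factor 1000/500 = 2
Step 2: 0.1 mL brought to 2 mL → factor 2/0.1 = 20
Step 3: 0.5 mL + 500 μL = 1 mL total → factor 1/0.5 = 2
Overall dilution factor = 2 × 20 × 2 = 80
Final = 0.500 μg/mL / 80 = 0.006250 μg/mL = 0.00625 mg/L

0.00625 mg/L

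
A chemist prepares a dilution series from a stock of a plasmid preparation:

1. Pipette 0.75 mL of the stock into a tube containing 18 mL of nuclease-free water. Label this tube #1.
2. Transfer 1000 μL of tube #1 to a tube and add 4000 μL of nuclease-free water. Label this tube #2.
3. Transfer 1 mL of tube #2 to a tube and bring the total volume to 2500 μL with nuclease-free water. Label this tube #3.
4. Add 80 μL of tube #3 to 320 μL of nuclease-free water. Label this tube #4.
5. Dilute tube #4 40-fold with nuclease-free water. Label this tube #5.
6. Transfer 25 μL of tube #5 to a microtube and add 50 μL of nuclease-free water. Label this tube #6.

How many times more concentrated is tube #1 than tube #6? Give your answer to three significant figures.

7.50 × 10^3

Step 1: 0.75 mL + 18 mL = 18.75 mL total → factor 18.75/0.75 = 25
Step 2: 1000 μL + 4000 μL = 5000 μL total → factor 5000/1000 = 5
Step 3: 1 mL brought to 2500 μL → factor 2.5/1 = 2.5
Step 4: 80 μL + 320 μL = 400 μL total → factor 400/80 = 5
Step 5: 40-fold → factor 40
Step 6: 25 μL + 50 μL = 75 μL total → factor 75/25 = 3
Dilution factor to tube #1 = 25; to tube #6 = 1.875 × 10^5
[tube #1]/[tube #6] = (factor to tube #6)/(factor to tube #1) = 1.875 × 10^5/25 = 7.50 × 10^3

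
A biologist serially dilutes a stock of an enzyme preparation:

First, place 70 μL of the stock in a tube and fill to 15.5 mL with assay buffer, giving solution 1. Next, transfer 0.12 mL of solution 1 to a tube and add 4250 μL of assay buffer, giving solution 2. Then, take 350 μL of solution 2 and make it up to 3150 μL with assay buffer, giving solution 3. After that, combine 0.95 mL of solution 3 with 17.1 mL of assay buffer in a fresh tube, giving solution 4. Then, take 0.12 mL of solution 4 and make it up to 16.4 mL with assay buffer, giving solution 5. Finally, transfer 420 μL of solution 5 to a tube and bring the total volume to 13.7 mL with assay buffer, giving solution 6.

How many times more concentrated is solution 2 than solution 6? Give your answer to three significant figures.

Step 1: 70 μL brought to 15.5 mL → factor 15500/70 = 221.43
Step 2: 0.12 mL + 4250 μL = 4.37 mL total → factor 4.37/0.12 = 36.417
Step 3: 350 μL brought to 3150 μL → factor 3150/350 = 9
Step 4: 0.95 mL + 17.1 mL = 18.05 mL total → factor 18.05/0.95 = 19
Step 5: 0.12 mL brought to 16.4 mL → factor 16.4/0.12 = 136.67
Step 6: 420 μL brought to 13.7 mL → factor 13700/420 = 32.619
Dilution factor to solution 2 = 8063.7; to solution 6 = 6.147 × 10^9
[solution 2]/[solution 6] = (factor to solution 6)/(factor to solution 2) = 6.147 × 10^9/8063.7 = 7.62 × 10^5

7.62 × 10^5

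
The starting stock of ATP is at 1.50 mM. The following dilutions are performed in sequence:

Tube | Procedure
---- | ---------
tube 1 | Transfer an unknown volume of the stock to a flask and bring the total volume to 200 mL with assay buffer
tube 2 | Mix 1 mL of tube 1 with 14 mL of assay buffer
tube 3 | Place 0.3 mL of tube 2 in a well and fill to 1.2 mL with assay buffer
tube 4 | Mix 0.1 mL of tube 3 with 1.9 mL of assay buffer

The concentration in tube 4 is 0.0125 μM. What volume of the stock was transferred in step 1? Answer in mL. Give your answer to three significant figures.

2.00 mL

Step 1: v brought to 200 mL → factor = 200 mL/v
Step 2: 1 mL + 14 mL = 15 mL total → factor 15/1 = 15
Step 3: 0.3 mL brought to 1.2 mL → factor 1.2/0.3 = 4
Step 4: 0.1 mL + 1.9 mL = 2 mL total → factor 2/0.1 = 20
Product of known-step factors = 1200
Overall factor = 1.50 mM / (0.0125 μM) = 1.2 × 10^5
Step-1 factor = 1.2 × 10^5 / 1200 = 100
v = 200 mL / 100 = 2.00 mL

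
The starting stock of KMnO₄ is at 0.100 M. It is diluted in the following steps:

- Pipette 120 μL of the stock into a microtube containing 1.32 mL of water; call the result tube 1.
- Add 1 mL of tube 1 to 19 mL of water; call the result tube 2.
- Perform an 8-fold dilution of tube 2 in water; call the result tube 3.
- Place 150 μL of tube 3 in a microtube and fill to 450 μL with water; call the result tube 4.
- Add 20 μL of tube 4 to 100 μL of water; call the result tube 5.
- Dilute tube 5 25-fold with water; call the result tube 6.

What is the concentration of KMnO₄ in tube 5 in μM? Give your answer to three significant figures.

Step 1: 120 μL + 1.32 mL = 1440 μL total → factor 1440/120 = 12
Step 2: 1 mL + 19 mL = 20 mL total → factor 20/1 = 20
Step 3: 8-fold → factor 8
Step 4: 150 μL brought to 450 μL → factor 450/150 = 3
Step 5: 20 μL + 100 μL = 120 μL total → factor 120/20 = 6
Dilution factor through tube 5 = 12 × 20 × 8 × 3 × 6 = 34560
[tube 5] = 0.100 M / 34560 = 2.894 × 10^-6 M = 2.89 μM

2.89 μM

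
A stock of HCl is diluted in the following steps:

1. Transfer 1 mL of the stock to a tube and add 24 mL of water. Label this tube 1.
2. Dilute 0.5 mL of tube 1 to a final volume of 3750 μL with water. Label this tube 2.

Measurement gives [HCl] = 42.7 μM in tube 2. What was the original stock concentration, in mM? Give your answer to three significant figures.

Step 1: 1 mL + 24 mL = 25 mL total → factor 25/1 = 25
Step 2: 0.5 mL brought to 3750 μL → factor 3.75/0.5 = 7.5
Overall dilution factor = 25 × 7.5 = 187.5
Stock = 42.7 μM × 187.5 = 8006 μM = 8.01 mM

8.01 mM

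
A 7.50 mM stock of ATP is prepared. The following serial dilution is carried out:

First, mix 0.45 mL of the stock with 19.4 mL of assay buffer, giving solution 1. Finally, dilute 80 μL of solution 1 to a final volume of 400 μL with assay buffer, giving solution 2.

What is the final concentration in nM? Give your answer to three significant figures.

3.40 × 10^4 nM

Step 1: 0.45 mL + 19.4 mL = 19.85 mL total → factor 19.85/0.45 = 44.111
Step 2: 80 μL brought to 400 μL → factor 400/80 = 5
Overall dilution factor = 44.111 × 5 = 220.56
Final = 7.50 mM / 220.56 = 0.03401 mM = 3.40 × 10^4 nM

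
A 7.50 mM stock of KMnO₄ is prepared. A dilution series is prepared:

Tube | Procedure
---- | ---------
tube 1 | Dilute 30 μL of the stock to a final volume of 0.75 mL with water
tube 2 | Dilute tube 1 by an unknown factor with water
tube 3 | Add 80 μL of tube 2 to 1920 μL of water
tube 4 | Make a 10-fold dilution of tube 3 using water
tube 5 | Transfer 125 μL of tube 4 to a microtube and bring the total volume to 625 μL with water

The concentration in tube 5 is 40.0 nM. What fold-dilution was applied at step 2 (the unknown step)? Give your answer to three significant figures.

6.00-fold

Step 1: 30 μL brought to 0.75 mL → factor 750/30 = 25
Step 2: unknown factor x
Step 3: 80 μL + 1920 μL = 2000 μL total → factor 2000/80 = 25
Step 4: 10-fold → factor 10
Step 5: 125 μL brought to 625 μL → factor 625/125 = 5
Product of known-step factors = 31250
Overall factor = 7.50 mM / (40.0 nM) = 1.875 × 10^5
x = 1.875 × 10^5 / 31250 = 6.00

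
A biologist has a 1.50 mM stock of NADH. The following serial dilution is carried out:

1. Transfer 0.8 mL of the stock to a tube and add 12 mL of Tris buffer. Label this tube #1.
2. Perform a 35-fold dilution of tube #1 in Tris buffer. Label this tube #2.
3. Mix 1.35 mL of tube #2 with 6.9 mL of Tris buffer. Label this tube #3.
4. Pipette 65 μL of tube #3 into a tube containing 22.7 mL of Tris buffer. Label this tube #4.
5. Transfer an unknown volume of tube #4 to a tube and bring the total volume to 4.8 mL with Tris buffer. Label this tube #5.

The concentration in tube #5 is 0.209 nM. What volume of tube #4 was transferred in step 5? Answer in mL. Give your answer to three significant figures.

Step 1: 0.8 mL + 12 mL = 12.8 mL total → factor 12.8/0.8 = 16
Step 2: 35-fold → factor 35
Step 3: 1.35 mL + 6.9 mL = 8.25 mL total → factor 8.25/1.35 = 6.1111
Step 4: 65 μL + 22.7 mL = 22765 μL total → factor 22765/65 = 350.23
Step 5: v brought to 4.8 mL → factor = 4.8 mL/v
Product of known-step factors = 1.1986 × 10^6
Overall factor = 1.50 mM / (0.209 nM) = 7.177 × 10^6
Step-5 factor = 7.177 × 10^6 / 1.1986 × 10^6 = 5.988
v = 4.8 mL / 5.988 = 0.802 mL

0.802 mL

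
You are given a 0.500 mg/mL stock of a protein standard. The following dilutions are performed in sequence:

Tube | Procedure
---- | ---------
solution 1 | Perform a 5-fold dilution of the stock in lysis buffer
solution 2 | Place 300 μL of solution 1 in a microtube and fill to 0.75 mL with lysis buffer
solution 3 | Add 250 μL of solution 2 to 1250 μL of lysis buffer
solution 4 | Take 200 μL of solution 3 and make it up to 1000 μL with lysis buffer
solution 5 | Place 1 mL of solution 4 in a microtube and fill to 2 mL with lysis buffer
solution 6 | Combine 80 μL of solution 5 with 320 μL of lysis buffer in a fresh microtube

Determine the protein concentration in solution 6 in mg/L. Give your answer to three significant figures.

Step 1: 5-fold → factor 5
Step 2: 300 μL brought to 0.75 mL → factor 750/300 = 2.5
Step 3: 250 μL + 1250 μL = 1500 μL total → factor 1500/250 = 6
Step 4: 200 μL brought to 1000 μL → factor 1000/200 = 5
Step 5: 1 mL brought to 2 mL → factor 2/1 = 2
Step 6: 80 μL + 320 μL = 400 μL total → factor 400/80 = 5
Overall dilution factor = 5 × 2.5 × 6 × 5 × 2 × 5 = 3750
Final = 0.500 mg/mL / 3750 = 0.0001333 mg/mL = 0.133 mg/L

0.133 mg/L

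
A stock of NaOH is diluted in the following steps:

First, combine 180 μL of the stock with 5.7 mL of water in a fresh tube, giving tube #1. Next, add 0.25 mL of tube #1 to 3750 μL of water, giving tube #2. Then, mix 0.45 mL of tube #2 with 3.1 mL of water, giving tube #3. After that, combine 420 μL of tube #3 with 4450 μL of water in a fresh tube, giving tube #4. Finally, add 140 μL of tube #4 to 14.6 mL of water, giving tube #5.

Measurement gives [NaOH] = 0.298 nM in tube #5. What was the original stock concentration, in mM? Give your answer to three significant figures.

1.50 mM

Step 1: 180 μL + 5.7 mL = 5880 μL total → factor 5880/180 = 32.667
Step 2: 0.25 mL + 3750 μL = 4 mL total → factor 4/0.25 = 16
Step 3: 0.45 mL + 3.1 mL = 3.55 mL total → factor 3.55/0.45 = 7.8889
Step 4: 420 μL + 4450 μL = 4870 μL total → factor 4870/420 = 11.595
Step 5: 140 μL + 14.6 mL = 14740 μL total → factor 14740/140 = 105.29
Overall dilution factor = 32.667 × 16 × 7.8889 × 11.595 × 105.29 = 5.0337 × 10^6
Stock = 0.298 nM × 5.0337 × 10^6 = 1.500 × 10^6 nM = 1.50 mM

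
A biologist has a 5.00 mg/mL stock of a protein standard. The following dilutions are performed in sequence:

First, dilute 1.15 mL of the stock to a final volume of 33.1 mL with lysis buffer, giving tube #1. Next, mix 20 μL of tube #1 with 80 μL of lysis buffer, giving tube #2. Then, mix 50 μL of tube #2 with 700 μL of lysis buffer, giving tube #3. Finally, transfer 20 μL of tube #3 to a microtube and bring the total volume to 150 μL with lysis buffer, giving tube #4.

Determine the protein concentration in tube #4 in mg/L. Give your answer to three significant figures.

Step 1: 1.15 mL brought to 33.1 mL → factor 33.1/1.15 = 28.783
Step 2: 20 μL + 80 μL = 100 μL total → factor 100/20 = 5
Step 3: 50 μL + 700 μL = 750 μL total → factor 750/50 = 15
Step 4: 20 μL brought to 150 μL → factor 150/20 = 7.5
Overall dilution factor = 28.783 × 5 × 15 × 7.5 = 16190
Final = 5.00 mg/mL / 16190 = 0.0003088 mg/mL = 0.309 mg/L

0.309 mg/L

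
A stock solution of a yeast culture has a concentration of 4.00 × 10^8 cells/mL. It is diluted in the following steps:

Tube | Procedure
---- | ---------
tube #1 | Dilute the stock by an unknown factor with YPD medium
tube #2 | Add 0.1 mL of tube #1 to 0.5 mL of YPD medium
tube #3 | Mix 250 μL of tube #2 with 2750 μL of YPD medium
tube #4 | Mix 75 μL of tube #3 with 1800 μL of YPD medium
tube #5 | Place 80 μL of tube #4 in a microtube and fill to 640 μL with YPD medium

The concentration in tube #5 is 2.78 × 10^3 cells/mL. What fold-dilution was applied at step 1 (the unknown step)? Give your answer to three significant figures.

Step 1: unknown factor x
Step 2: 0.1 mL + 0.5 mL = 0.6 mL total → factor 0.6/0.1 = 6
Step 3: 250 μL + 2750 μL = 3000 μL total → factor 3000/250 = 12
Step 4: 75 μL + 1800 μL = 1875 μL total → factor 1875/75 = 25
Step 5: 80 μL brought to 640 μL → factor 640/80 = 8
Product of known-step factors = 14400
Overall factor = 4.00 × 10^8 cells/mL / (2.78 × 10^3 cells/mL) = 1.4388 × 10^5
x = 1.4388 × 10^5 / 14400 = 9.99

9.99-fold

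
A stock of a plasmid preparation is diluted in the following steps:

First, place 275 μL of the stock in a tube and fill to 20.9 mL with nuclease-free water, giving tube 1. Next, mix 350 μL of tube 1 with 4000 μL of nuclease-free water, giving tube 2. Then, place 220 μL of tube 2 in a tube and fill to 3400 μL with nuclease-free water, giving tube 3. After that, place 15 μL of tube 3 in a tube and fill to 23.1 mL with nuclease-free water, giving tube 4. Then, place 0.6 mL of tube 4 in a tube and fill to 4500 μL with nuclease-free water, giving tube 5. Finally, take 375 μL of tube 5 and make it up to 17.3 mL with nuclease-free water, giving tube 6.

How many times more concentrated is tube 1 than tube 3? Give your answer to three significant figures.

Step 1: 275 μL brought to 20.9 mL → factor 20900/275 = 76
Step 2: 350 μL + 4000 μL = 4350 μL total → factor 4350/350 = 12.429
Step 3: 220 μL brought to 3400 μL → factor 3400/220 = 15.455
Dilution factor to tube 1 = 76; to tube 3 = 14598
[tube 1]/[tube 3] = (factor to tube 3)/(factor to tube 1) = 14598/76 = 192

192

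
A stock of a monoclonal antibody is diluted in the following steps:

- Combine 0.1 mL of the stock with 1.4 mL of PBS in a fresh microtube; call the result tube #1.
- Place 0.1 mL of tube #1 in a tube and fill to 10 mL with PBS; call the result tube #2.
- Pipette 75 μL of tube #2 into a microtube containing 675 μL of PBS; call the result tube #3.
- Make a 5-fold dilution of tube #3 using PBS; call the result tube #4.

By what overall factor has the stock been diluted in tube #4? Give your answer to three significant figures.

7.50 × 10^4

Step 1: 0.1 mL + 1.4 mL = 1.5 mL total → factor 1.5/0.1 = 15
Step 2: 0.1 mL brought to 10 mL → factor 10/0.1 = 100
Step 3: 75 μL + 675 μL = 750 μL total → factor 750/75 = 10
Step 4: 5-fold → factor 5
Overall dilution factor = 15 × 100 × 10 × 5 = 75000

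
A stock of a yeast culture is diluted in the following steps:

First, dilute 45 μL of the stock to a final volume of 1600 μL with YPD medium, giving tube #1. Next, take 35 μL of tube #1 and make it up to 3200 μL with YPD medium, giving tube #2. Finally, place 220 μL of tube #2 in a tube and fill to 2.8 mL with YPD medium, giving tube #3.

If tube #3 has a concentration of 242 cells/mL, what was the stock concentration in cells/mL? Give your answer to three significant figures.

Step 1: 45 μL brought to 1600 μL → factor 1600/45 = 35.556
Step 2: 35 μL brought to 3200 μL → factor 3200/35 = 91.429
Step 3: 220 μL brought to 2.8 mL → factor 2800/220 = 12.727
Overall dilution factor = 35.556 × 91.429 × 12.727 = 41374
Stock = 242 cells/mL × 41374 = 1.00 × 10^7 cells/mL

1.00 × 10^7 cells/mL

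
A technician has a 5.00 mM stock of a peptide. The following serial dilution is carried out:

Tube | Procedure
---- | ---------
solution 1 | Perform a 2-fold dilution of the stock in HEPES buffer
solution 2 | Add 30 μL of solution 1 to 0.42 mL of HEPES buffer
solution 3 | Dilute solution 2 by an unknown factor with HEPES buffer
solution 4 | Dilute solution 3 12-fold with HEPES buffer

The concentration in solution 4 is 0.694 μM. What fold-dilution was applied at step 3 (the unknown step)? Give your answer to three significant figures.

20.0-fold

Step 1: 2-fold → factor 2
Step 2: 30 μL + 0.42 mL = 450 μL total → factor 450/30 = 15
Step 3: unknown factor x
Step 4: 12-fold → factor 12
Product of known-step factors = 360
Overall factor = 5.00 mM / (0.694 μM) = 7204.6
x = 7204.6 / 360 = 20.0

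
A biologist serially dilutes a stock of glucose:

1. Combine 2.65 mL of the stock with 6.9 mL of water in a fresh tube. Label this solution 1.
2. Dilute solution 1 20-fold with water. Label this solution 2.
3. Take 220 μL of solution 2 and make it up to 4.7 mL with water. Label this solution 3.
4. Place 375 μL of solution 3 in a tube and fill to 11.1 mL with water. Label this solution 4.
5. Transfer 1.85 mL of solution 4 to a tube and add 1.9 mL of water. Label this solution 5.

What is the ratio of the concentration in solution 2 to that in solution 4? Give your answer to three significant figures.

632

Step 1: 2.65 mL + 6.9 mL = 9.55 mL total → factor 9.55/2.65 = 3.6038
Step 2: 20-fold → factor 20
Step 3: 220 μL brought to 4.7 mL → factor 4700/220 = 21.364
Step 4: 375 μL brought to 11.1 mL → factor 11100/375 = 29.6
Dilution factor to solution 2 = 72.075; to solution 4 = 45578
[solution 2]/[solution 4] = (factor to solution 4)/(factor to solution 2) = 45578/72.075 = 632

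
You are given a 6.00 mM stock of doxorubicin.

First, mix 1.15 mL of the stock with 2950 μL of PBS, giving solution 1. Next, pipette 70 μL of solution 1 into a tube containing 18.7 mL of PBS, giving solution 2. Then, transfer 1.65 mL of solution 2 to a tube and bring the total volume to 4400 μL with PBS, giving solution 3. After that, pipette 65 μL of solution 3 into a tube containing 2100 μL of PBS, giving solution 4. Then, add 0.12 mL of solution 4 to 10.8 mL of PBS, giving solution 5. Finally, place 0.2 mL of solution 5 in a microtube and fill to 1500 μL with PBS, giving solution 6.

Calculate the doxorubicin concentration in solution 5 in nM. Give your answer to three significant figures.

Step 1: 1.15 mL + 2950 μL = 4.1 mL total → factor 4.1/1.15 = 3.5652
Step 2: 70 μL + 18.7 mL = 18770 μL total → factor 18770/70 = 268.14
Step 3: 1.65 mL brought to 4400 μL → factor 4.4/1.65 = 2.6667
Step 4: 65 μL + 2100 μL = 2165 μL total → factor 2165/65 = 33.308
Step 5: 0.12 mL + 10.8 mL = 10.92 mL total → factor 10.92/0.12 = 91
Dilution factor through solution 5 = 3.5652 × 268.14 × 2.6667 × 33.308 × 91 = 7.7269 × 10^6
[solution 5] = 6.00 mM / 7.7269 × 10^6 = 7.765 × 10^-7 mM = 0.777 nM

0.777 nM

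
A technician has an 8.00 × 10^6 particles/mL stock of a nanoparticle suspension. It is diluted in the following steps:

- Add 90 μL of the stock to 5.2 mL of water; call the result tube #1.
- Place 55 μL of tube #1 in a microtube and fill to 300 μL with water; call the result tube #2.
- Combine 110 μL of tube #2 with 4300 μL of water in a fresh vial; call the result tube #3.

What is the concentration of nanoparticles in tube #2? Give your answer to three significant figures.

Step 1: 90 μL + 5.2 mL = 5290 μL total → factor 5290/90 = 58.778
Step 2: 55 μL brought to 300 μL → factor 300/55 = 5.4545
Dilution factor through tube #2 = 58.778 × 5.4545 = 320.61
[tube #2] = 8.00 × 10^6 particles/mL / 320.61 = 2.50 × 10^4 particles/mL

2.50 × 10^4 particles/mL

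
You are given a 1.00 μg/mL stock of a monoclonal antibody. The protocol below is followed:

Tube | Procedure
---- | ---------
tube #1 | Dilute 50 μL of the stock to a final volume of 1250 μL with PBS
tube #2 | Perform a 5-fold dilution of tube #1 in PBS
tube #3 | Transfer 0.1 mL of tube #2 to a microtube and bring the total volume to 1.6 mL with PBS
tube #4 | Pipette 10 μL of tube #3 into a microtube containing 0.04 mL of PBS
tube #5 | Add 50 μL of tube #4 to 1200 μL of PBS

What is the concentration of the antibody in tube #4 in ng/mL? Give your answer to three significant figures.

Step 1: 50 μL brought to 1250 μL → factor 1250/50 = 25
Step 2: 5-fold → factor 5
Step 3: 0.1 mL brought to 1.6 mL → factor 1.6/0.1 = 16
Step 4: 10 μL + 0.04 mL = 50 μL total → factor 50/10 = 5
Dilution factor through tube #4 = 25 × 5 × 16 × 5 = 10000
[tube #4] = 1.00 μg/mL / 10000 = 0.0001000 μg/mL = 0.100 ng/mL

0.100 ng/mL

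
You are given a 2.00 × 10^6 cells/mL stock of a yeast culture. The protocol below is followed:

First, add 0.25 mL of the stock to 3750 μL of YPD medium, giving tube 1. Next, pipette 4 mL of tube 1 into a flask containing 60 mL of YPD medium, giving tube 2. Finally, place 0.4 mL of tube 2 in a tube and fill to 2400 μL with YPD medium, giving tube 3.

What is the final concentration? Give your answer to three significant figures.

Step 1: 0.25 mL + 3750 μL = 4 mL total → factor 4/0.25 = 16
Step 2: 4 mL + 60 mL = 64 mL total → factor 64/4 = 16
Step 3: 0.4 mL brought to 2400 μL → factor 2.4/0.4 = 6
Overall dilution factor = 16 × 16 × 6 = 1536
Final = 2.00 × 10^6 cells/mL / 1536 = 1.30 × 10^3 cells/mL

1.30 × 10^3 cells/mL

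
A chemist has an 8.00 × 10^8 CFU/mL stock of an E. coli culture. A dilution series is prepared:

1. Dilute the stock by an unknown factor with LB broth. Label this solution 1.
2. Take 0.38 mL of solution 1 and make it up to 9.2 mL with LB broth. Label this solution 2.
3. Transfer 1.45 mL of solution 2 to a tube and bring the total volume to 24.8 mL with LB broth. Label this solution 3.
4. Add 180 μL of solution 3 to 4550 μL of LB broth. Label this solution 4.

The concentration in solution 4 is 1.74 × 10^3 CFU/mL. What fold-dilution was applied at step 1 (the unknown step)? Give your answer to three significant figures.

42.3-fold

Step 1: unknown factor x
Step 2: 0.38 mL brought to 9.2 mL → factor 9.2/0.38 = 24.211
Step 3: 1.45 mL brought to 24.8 mL → factor 24.8/1.45 = 17.103
Step 4: 180 μL + 4550 μL = 4730 μL total → factor 4730/180 = 26.278
Product of known-step factors = 10881
Overall factor = 8.00 × 10^8 CFU/mL / (1.74 × 10^3 CFU/mL) = 4.5977 × 10^5
x = 4.5977 × 10^5 / 10881 = 42.3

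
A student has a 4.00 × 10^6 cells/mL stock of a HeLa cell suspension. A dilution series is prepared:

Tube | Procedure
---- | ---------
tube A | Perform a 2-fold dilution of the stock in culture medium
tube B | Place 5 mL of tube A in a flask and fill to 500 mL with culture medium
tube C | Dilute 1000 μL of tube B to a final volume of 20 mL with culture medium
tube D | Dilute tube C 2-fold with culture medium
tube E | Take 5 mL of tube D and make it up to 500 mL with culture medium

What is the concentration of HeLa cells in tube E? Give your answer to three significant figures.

Step 1: 2-fold → factor 2
Step 2: 5 mL brought to 500 mL → factor 500/5 = 100
Step 3: 1000 μL brought to 20 mL → factor 20000/1000 = 20
Step 4: 2-fold → factor 2
Step 5: 5 mL brought to 500 mL → factor 500/5 = 100
Overall dilution factor = 2 × 100 × 20 × 2 × 100 = 8 × 10^5
Final = 4.00 × 10^6 cells/mL / 8 × 10^5 = 5.00 cells/mL

5.00 cells/mL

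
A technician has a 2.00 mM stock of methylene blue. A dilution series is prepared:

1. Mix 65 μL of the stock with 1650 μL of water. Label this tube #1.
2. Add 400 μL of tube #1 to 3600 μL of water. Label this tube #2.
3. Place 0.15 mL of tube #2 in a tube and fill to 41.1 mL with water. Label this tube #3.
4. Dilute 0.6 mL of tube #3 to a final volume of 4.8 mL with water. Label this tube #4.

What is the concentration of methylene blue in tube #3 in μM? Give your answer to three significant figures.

0.0277 μM

Step 1: 65 μL + 1650 μL = 1715 μL total → factor 1715/65 = 26.385
Step 2: 400 μL + 3600 μL = 4000 μL total → factor 4000/400 = 10
Step 3: 0.15 mL brought to 41.1 mL → factor 41.1/0.15 = 274
Dilution factor through tube #3 = 26.385 × 10 × 274 = 72294
[tube #3] = 2.00 mM / 72294 = 2.766 × 10^-5 mM = 0.0277 μM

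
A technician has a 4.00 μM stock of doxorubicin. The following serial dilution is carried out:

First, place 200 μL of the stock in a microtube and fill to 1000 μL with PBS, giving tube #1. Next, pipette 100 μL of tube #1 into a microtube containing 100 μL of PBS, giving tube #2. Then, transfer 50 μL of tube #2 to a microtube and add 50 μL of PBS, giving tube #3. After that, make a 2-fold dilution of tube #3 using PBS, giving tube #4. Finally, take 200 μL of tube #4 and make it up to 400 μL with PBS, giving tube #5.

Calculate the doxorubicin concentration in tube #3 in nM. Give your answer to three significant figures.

Step 1: 200 μL brought to 1000 μL → factor 1000/200 = 5
Step 2: 100 μL + 100 μL = 200 μL total → factor 200/100 = 2
Step 3: 50 μL + 50 μL = 100 μL total → factor 100/50 = 2
Dilution factor through tube #3 = 5 × 2 × 2 = 20
[tube #3] = 4.00 μM / 20 = 0.2000 μM = 200 nM

200 nM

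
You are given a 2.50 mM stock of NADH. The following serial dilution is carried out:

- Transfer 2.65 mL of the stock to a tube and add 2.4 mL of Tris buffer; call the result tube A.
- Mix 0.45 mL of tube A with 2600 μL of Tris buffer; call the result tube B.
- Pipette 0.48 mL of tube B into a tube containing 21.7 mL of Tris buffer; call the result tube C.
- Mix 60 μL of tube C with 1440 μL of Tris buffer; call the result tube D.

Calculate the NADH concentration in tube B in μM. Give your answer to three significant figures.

Step 1: 2.65 mL + 2.4 mL = 5.05 mL total → factor 5.05/2.65 = 1.9057
Step 2: 0.45 mL + 2600 μL = 3.05 mL total → factor 3.05/0.45 = 6.7778
Dilution factor through tube B = 1.9057 × 6.7778 = 12.916
[tube B] = 2.50 mM / 12.916 = 0.1936 mM = 194 μM

194 μM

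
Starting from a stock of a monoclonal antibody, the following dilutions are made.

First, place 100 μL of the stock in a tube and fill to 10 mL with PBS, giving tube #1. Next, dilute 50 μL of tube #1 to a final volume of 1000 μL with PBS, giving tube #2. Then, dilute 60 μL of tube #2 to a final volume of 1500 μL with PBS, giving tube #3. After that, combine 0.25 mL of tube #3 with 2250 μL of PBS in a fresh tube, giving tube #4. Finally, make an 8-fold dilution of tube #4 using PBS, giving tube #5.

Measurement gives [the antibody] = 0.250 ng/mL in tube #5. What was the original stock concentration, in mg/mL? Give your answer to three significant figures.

1.00 mg/mL

Step 1: 100 μL brought to 10 mL → factor 10000/100 = 100
Step 2: 50 μL brought to 1000 μL → factor 1000/50 = 20
Step 3: 60 μL brought to 1500 μL → factor 1500/60 = 25
Step 4: 0.25 mL + 2250 μL = 2.5 mL total → factor 2.5/0.25 = 10
Step 5: 8-fold → factor 8
Overall dilution factor = 100 × 20 × 25 × 10 × 8 = 4 × 10^6
Stock = 0.250 ng/mL × 4 × 10^6 = 1.000 × 10^6 ng/mL = 1.00 mg/mL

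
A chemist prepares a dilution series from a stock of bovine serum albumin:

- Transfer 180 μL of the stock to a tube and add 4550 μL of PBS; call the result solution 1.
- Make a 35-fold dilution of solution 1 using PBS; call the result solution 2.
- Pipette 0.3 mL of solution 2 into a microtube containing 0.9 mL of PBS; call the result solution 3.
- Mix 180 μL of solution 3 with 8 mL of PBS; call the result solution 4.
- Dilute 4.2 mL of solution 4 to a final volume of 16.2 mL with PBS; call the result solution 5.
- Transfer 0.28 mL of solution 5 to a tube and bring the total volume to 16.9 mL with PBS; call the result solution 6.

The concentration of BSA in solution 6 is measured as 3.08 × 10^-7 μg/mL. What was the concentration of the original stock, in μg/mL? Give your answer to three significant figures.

12.0 μg/mL

Step 1: 180 μL + 4550 μL = 4730 μL total → factor 4730/180 = 26.278
Step 2: 35-fold → factor 35
Step 3: 0.3 mL + 0.9 mL = 1.2 mL total → factor 1.2/0.3 = 4
Step 4: 180 μL + 8 mL = 8180 μL total → factor 8180/180 = 45.444
Step 5: 4.2 mL brought to 16.2 mL → factor 16.2/4.2 = 3.8571
Step 6: 0.28 mL brought to 16.9 mL → factor 16.9/0.28 = 60.357
Overall dilution factor = 26.278 × 35 × 4 × 45.444 × 3.8571 × 60.357 = 3.8922 × 10^7
Stock = 3.08 × 10^-7 μg/mL × 3.8922 × 10^7 = 12.0 μg/mL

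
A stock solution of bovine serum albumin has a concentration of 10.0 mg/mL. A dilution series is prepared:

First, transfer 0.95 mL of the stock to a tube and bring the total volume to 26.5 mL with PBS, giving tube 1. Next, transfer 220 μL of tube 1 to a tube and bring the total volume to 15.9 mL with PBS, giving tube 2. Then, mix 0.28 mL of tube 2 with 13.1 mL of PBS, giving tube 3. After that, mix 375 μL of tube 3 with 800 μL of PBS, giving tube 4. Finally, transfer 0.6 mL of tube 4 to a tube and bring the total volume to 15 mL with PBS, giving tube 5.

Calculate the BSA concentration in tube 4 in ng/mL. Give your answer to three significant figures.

Step 1: 0.95 mL brought to 26.5 mL → factor 26.5/0.95 = 27.895
Step 2: 220 μL brought to 15.9 mL → factor 15900/220 = 72.273
Step 3: 0.28 mL + 13.1 mL = 13.38 mL total → factor 13.38/0.28 = 47.786
Step 4: 375 μL + 800 μL = 1175 μL total → factor 1175/375 = 3.1333
Dilution factor through tube 4 = 27.895 × 72.273 × 47.786 × 3.1333 = 3.0186 × 10^5
[tube 4] = 10.0 mg/mL / 3.0186 × 10^5 = 3.313 × 10^-5 mg/mL = 33.1 ng/mL

33.1 ng/mL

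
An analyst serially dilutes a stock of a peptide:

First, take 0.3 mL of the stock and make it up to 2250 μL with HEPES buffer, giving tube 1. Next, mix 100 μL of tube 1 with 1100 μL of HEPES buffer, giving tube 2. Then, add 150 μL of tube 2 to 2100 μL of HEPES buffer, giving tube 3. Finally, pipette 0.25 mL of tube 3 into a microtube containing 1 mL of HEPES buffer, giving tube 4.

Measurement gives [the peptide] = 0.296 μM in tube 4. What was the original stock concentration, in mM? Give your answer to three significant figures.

Step 1: 0.3 mL brought to 2250 μL → factor 2.25/0.3 = 7.5
Step 2: 100 μL + 1100 μL = 1200 μL total → factor 1200/100 = 12
Step 3: 150 μL + 2100 μL = 2250 μL total → factor 2250/150 = 15
Step 4: 0.25 mL + 1 mL = 1.25 mL total → factor 1.25/0.25 = 5
Overall dilution factor = 7.5 × 12 × 15 × 5 = 6750
Stock = 0.296 μM × 6750 = 1998 μM = 2.00 mM

2.00 mM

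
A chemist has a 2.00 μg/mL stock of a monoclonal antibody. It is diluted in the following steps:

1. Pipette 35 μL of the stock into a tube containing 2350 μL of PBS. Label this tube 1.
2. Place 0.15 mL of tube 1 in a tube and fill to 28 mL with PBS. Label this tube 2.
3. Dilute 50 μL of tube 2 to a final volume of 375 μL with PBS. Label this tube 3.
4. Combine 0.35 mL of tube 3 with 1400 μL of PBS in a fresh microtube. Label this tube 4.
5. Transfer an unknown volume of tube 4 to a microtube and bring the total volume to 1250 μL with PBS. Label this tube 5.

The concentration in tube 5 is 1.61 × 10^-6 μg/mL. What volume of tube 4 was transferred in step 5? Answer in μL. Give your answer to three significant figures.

480 μL

Step 1: 35 μL + 2350 μL = 2385 μL total → factor 2385/35 = 68.143
Step 2: 0.15 mL brought to 28 mL → factor 28/0.15 = 186.67
Step 3: 50 μL brought to 375 μL → factor 375/50 = 7.5
Step 4: 0.35 mL + 1400 μL = 1.75 mL total → factor 1.75/0.35 = 5
Step 5: v brought to 1250 μL → factor = 1250 μL/v
Product of known-step factors = 4.77 × 10^5
Overall factor = 2.00 μg/mL / (1.61 × 10^-6 μg/mL) = 1.2422 × 10^6
Step-5 factor = 1.2422 × 10^6 / 4.77 × 10^5 = 2.6043
v = 1250 μL / 2.6043 = 480 μL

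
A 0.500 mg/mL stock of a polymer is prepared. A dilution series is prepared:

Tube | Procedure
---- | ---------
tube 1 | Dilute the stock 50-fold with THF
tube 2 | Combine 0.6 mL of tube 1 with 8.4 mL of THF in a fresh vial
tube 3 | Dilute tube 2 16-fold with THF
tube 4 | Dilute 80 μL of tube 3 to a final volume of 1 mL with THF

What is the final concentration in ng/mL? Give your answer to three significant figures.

Step 1: 50-fold → factor 50
Step 2: 0.6 mL + 8.4 mL = 9 mL total → factor 9/0.6 = 15
Step 3: 16-fold → factor 16
Step 4: 80 μL brought to 1 mL → factor 1000/80 = 12.5
Overall dilution factor = 50 × 15 × 16 × 12.5 = 1.5 × 10^5
Final = 0.500 mg/mL / 1.5 × 10^5 = 3.333 × 10^-6 mg/mL = 3.33 ng/mL

3.33 ng/mL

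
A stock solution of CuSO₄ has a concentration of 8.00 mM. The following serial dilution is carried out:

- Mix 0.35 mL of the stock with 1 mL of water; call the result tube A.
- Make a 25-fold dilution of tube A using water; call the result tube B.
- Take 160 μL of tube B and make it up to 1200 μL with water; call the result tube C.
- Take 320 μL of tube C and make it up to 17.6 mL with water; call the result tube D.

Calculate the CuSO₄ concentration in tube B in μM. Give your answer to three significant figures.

83.0 μM

Step 1: 0.35 mL + 1 mL = 1.35 mL total → factor 1.35/0.35 = 3.8571
Step 2: 25-fold → factor 25
Dilution factor through tube B = 3.8571 × 25 = 96.429
[tube B] = 8.00 mM / 96.429 = 0.08296 mM = 83.0 μM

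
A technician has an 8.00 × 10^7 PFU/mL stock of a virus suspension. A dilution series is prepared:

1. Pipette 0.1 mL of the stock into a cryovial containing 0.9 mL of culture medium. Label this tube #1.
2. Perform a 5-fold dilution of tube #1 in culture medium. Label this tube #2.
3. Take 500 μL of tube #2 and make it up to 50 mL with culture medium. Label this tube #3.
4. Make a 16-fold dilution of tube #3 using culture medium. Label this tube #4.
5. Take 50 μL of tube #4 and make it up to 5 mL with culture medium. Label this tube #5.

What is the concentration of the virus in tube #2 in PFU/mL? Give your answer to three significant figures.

1.60 × 10^6 PFU/mL

Step 1: 0.1 mL + 0.9 mL = 1 mL total → factor 1/0.1 = 10
Step 2: 5-fold → factor 5
Dilution factor through tube #2 = 10 × 5 = 50
[tube #2] = 8.00 × 10^7 PFU/mL / 50 = 1.60 × 10^6 PFU/mL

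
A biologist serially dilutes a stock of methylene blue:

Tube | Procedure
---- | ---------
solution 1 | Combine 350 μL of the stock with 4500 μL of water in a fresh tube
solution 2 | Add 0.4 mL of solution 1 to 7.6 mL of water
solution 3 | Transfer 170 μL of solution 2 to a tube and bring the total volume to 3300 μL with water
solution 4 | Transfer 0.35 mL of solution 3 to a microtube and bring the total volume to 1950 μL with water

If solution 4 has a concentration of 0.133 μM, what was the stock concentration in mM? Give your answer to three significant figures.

Step 1: 350 μL + 4500 μL = 4850 μL total → factor 4850/350 = 13.857
Step 2: 0.4 mL + 7.6 mL = 8 mL total → factor 8/0.4 = 20
Step 3: 170 μL brought to 3300 μL → factor 3300/170 = 19.412
Step 4: 0.35 mL brought to 1950 μL → factor 1.95/0.35 = 5.5714
Overall dilution factor = 13.857 × 20 × 19.412 × 5.5714 = 29973
Stock = 0.133 μM × 29973 = 3986 μM = 3.99 mM

3.99 mM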